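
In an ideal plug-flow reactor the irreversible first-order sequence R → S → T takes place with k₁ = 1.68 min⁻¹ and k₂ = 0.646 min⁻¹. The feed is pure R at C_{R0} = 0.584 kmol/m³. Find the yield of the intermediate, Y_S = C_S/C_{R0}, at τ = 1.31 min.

For first-order series with pure R initially, C_S(τ) = k₁C_{R0}/(k₂−k₁)·(e^(−k₁τ) − e^(−k₂τ)).
e^(−k₁τ) = e^(−1.68×1.31) = e^(−2.201) = 0.1107; e^(−k₂τ) = e^(−0.8463) = 0.4290.
C_S = 1.68×0.584/(0.646−1.68) × (0.1107−0.4290) = (-0.9489)×(-0.3183) = 0.3020 kmol/m³.
Y_S = C_S/C_{R0} = 0.3020/0.584 = 0.517.

0.517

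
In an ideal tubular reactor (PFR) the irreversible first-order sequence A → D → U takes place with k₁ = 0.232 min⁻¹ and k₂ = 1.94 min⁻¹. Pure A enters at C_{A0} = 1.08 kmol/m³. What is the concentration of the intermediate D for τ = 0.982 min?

0.0950 kmol/m³

Solving the coupled first-order balances gives C_D(τ) = [k₁/(k₂−k₁)]·C_{A0}·(e^(−k₁τ) − e^(−k₂τ)).
e^(−k₁τ) = e^(−0.232×0.982) = e^(−0.2278) = 0.7963; e^(−k₂τ) = e^(−1.905) = 0.1488.
C_D = 0.232×1.08/(1.94−0.232) × (0.7963−0.1488) = 0.1467×0.6475 = 0.09498 kmol/m³.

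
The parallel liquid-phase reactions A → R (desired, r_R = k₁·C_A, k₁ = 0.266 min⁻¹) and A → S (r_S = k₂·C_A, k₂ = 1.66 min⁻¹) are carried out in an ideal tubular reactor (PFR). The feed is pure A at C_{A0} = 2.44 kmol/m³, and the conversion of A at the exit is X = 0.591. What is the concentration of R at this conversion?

C_A = C_{A0}(1−X) = 0.9980 kmol/m³.
Both paths are first order in A, so the instantaneous fraction to R is constant: dC_R/d(−C_A) = k₁/(k₁+k₂) = 0.1381.
C_R = 0.1381·(C_{A0}−C_A) = 0.1381×1.442 = 0.199 kmol/m³.

0.199 kmol/m³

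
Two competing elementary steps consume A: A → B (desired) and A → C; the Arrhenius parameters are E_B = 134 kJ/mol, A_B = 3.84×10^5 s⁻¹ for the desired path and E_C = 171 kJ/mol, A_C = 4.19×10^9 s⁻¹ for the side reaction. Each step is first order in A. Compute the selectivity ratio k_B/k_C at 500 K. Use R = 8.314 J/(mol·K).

0.672

With equal orders, S_{B/C} = k_B/k_C = (A_B/A_C)·exp[(E_C−E_B)/(RT)].
(E_C−E_B)/(RT) = (171−134)×10³/(8.314×500) = 37000/4157 = 8.901.
k_B/k_C = (3.84×10^5/4.19×10^9)·exp(8.901) = 9.165×10^-5 × 7337 = 0.672.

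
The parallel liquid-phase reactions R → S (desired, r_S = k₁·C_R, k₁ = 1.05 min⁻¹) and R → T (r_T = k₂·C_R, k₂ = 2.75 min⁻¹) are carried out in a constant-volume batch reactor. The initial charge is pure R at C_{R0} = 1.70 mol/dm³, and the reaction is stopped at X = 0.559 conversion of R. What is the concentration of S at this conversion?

C_R = C_{R0}(1−X) = 0.7497 mol/dm³.
Both paths are first order in R, so the instantaneous fraction to S is constant: dC_S/d(−C_R) = k₁/(k₁+k₂) = 0.2763.
C_S = 0.2763·(C_{R0}−C_R) = 0.2763×0.9503 = 0.263 mol/dm³.

0.263 mol/dm³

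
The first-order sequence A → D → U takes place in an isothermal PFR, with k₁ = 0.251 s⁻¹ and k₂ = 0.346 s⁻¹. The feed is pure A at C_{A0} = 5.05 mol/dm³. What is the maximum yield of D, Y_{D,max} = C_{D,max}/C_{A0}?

0.311

For a first-order series the maximum intermediate yield is C_{D,max}/C_{A0} = (k₁/k₂)^[k₂/(k₂−k₁)].
= (0.251/0.346)^(0.346/(0.346−0.251)) = (0.7254)^(3.642) = 0.3107.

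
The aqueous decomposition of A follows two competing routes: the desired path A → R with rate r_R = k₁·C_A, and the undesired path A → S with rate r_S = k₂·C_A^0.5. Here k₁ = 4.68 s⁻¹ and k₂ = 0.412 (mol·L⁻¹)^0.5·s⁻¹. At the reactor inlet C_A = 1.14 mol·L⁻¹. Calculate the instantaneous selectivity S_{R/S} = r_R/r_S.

12.1

S_{R/S} = r_R/r_S = (k₁·C_A)/(k₂·C_A^0.5) = (k₁/k₂)·C_A^0.5.
= (4.68×1.140) / (0.412×1.140^0.5) = 5.335/0.4399 = 12.1.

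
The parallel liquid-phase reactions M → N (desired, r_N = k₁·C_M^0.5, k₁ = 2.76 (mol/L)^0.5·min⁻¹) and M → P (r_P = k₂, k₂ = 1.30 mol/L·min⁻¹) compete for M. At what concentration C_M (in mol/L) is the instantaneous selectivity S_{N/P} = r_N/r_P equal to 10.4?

24.0 mol/L

S_{N/P} = (k₁/k₂)·C_M^0.5 ⇒ C_M = (S·k₂/k₁)^(2).
= (10.4×1.30/2.76)^(2) = (4.899)^(2) = 24.0 mol/L.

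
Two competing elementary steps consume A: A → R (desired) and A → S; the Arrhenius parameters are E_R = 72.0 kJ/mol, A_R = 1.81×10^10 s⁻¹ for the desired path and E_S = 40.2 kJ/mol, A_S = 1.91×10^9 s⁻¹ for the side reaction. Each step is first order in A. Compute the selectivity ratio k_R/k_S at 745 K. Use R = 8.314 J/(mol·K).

k_R/k_S = (A_R/A_S)·exp[−(E_R−E_S)/(RT)] = (A_R/A_S)·exp[(E_S−E_R)/(RT)].
(E_S−E_R)/(RT) = (40.2−72.0)×10³/(8.314×745) = -31800/6194 = -5.134.
k_R/k_S = (1.81×10^10/1.91×10^9)·exp(-5.134) = 9.476 × 0.005893 = 0.0558.

0.0558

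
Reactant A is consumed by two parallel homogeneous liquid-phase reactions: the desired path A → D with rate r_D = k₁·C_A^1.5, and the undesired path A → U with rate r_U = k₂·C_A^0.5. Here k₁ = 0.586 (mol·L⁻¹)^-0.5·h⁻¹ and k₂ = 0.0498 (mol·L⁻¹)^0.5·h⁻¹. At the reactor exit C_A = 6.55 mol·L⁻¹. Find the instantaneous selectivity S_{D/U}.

77.1

S_{D/U} = r_D/r_U = (k₁·C_A^1.5)/(k₂·C_A^0.5) = (k₁/k₂)·C_A.
= (0.586×6.550^1.5) / (0.0498×6.550^0.5) = 9.823/0.1275 = 77.1.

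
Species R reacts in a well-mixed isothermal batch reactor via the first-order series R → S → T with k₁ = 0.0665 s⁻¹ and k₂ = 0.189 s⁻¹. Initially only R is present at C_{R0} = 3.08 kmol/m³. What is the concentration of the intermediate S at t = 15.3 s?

For first-order series with pure R initially, C_S(t) = k₁C_{R0}/(k₂−k₁)·(e^(−k₁t) − e^(−k₂t)).
e^(−k₁t) = e^(−0.0665×15.3) = e^(−1.017) = 0.3615; e^(−k₂t) = e^(−2.892) = 0.05548.
C_S = 0.0665×3.08/(0.189−0.0665) × (0.3615−0.05548) = 1.672×0.3060 = 0.5117 kmol/m³.

0.512 kmol/m³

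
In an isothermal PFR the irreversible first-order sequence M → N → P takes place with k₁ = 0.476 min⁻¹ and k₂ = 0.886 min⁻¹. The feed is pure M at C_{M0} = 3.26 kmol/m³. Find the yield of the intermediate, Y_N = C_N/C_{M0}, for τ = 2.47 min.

Solving the coupled first-order balances gives C_N(τ) = [k₁/(k₂−k₁)]·C_{M0}·(e^(−k₁τ) − e^(−k₂τ)).
e^(−k₁τ) = e^(−0.476×2.47) = e^(−1.176) = 0.3086; e^(−k₂τ) = e^(−2.188) = 0.1121.
C_N = 0.476×3.26/(0.886−0.476) × (0.3086−0.1121) = 3.785×0.1965 = 0.7437 kmol/m³.
Y_N = C_N/C_{M0} = 0.7437/3.26 = 0.228.

0.228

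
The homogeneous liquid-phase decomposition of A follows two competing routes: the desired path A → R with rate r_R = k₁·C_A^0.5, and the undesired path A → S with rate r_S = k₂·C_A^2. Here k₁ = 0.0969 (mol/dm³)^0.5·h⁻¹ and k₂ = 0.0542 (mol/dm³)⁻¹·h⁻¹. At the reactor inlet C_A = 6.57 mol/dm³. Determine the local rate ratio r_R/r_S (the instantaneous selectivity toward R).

S_{R/S} = r_R/r_S = (k₁·C_A^0.5)/(k₂·C_A^2) = (k₁/k₂)·C_A^-1.5.
= (0.0969×6.570^0.5) / (0.0542×6.570^2) = 0.2484/2.340 = 0.106.

0.106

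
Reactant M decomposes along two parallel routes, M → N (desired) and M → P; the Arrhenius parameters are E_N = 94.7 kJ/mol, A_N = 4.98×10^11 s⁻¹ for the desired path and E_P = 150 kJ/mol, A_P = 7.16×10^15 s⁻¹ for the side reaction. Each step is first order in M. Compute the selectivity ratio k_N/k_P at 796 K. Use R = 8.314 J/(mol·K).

0.296

Since both paths have the same order in M, the concentration cancels and S_{N/P} = k_N/k_P = (A_N/A_P)·exp[(E_P−E_N)/(RT)].
(E_P−E_N)/(RT) = (150−94.7)×10³/(8.314×796) = 55300/6618 = 8.356.
k_N/k_P = (4.98×10^11/7.16×10^15)·exp(8.356) = 6.955×10^-5 × 4256 = 0.296.
Since E_N < E_P, lowering the temperature improves selectivity toward N.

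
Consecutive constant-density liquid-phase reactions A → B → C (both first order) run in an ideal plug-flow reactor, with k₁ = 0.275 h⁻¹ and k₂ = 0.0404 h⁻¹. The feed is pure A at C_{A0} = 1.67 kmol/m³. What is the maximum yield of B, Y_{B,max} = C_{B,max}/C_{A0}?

0.719

Evaluating C_B at τ_opt = ln(k₂/k₁)/(k₂−k₁) gives C_{B,max}/C_{A0} = (k₁/k₂)^[k₂/(k₂−k₁)].
= (0.275/0.0404)^(0.0404/(0.0404−0.275)) = (6.807)^(-0.1722) = 0.7187.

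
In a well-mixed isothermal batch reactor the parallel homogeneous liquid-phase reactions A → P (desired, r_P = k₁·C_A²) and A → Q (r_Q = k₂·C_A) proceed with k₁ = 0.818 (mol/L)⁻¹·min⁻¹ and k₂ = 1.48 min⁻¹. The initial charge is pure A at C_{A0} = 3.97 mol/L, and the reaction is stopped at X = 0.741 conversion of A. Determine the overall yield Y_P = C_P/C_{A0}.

0.417

C_A = C_{A0}(1−X) = 1.028 mol/L.
Along a PFR/batch, dC_Q/dC_A = −r_Q/(r_P+r_Q) = −k₂/(k₂+k₁·C_A).
Integrating from C_{A0} to C_A: C_Q = (1.48/0.818)·ln[(1.48+0.818·3.97)/(1.48+0.818·1.03)] = 1.809·ln(4.727/2.321) = 1.287 mol/L.
Then C_P = (C_{A0}−C_A) − C_Q = 2.942 − 1.287 = 1.655 mol/L.
Y_P = C_P/C_{A0} = 1.655/3.97 = 0.417.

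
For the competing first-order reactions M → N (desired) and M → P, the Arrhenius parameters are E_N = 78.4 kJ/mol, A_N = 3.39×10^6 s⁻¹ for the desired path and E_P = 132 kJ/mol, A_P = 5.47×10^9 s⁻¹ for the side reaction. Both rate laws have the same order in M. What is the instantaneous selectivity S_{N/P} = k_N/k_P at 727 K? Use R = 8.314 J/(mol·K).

4.40

k_N/k_P = (A_N/A_P)·exp[−(E_N−E_P)/(RT)] = (A_N/A_P)·exp[(E_P−E_N)/(RT)].
(E_P−E_N)/(RT) = (132−78.4)×10³/(8.314×727) = 53600/6044 = 8.868.
k_N/k_P = (3.39×10^6/5.47×10^9)·exp(8.868) = 6.197×10^-4 × 7100 = 4.40.
Since E_N < E_P, lowering the temperature improves selectivity toward N.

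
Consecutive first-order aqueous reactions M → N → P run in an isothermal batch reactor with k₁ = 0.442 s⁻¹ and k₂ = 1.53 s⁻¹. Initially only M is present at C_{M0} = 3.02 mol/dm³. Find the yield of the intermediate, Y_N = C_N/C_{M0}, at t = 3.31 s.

0.0915

The intermediate concentration in a first-order A→B→C sequence is C_N = k₁C_{M0}(e^(−k₁t) − e^(−k₂t))/(k₂−k₁).
e^(−k₁t) = e^(−0.442×3.31) = e^(−1.463) = 0.2315; e^(−k₂t) = e^(−5.064) = 0.006318.
C_N = 0.442×3.02/(1.53−0.442) × (0.2315−0.006318) = 1.227×0.2252 = 0.2763 mol/dm³.
Y_N = C_N/C_{M0} = 0.2763/3.02 = 0.0915.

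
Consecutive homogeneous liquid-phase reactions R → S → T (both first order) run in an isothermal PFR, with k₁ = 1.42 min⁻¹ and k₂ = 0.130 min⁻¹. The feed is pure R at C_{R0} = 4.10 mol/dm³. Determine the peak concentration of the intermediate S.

3.22 mol/dm³

For a first-order series the maximum intermediate yield is C_{S,max}/C_{R0} = (k₁/k₂)^[k₂/(k₂−k₁)].
= (1.42/0.130)^(0.130/(0.130−1.42)) = (10.92)^(-0.1008) = 0.7859.
C_{S,max} = 0.7859×4.10 = 3.22 mol/dm³.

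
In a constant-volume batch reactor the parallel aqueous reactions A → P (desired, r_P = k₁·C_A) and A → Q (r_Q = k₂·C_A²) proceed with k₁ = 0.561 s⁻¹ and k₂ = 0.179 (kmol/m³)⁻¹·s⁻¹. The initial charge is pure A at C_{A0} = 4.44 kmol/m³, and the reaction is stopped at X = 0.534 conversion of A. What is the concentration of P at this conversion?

1.18 kmol/m³

C_A = C_{A0}(1−X) = 2.069 kmol/m³.
Along a PFR/batch, dC_P/dC_A = −r_P/(r_P+r_Q) = −k₁/(k₁+k₂·C_A).
Integrating from C_{A0} to C_A: C_P = (0.561/0.179)·ln[(0.561+0.179·4.44)/(0.561+0.179·2.07)] = 3.134·ln(1.356/0.9314) = 1.177 kmol/m³.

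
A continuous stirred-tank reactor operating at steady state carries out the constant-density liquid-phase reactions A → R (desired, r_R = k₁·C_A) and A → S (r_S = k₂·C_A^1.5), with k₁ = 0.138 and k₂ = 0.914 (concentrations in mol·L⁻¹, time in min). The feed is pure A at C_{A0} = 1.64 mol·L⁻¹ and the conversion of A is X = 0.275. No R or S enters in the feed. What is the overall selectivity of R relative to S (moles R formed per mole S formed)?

0.138

Exit C_A = C_{A0}(1−X) = 1.64×0.725 = 1.189 mol·L⁻¹.
Rates in a CSTR are evaluated at the outlet concentration: r_R = 0.138×1.189 = 0.1641, r_S = 0.914×1.189^1.5 = 1.185.
Overall selectivity = C_R/C_S = r_Rτ/(r_Sτ) = r_R/r_S = 0.138.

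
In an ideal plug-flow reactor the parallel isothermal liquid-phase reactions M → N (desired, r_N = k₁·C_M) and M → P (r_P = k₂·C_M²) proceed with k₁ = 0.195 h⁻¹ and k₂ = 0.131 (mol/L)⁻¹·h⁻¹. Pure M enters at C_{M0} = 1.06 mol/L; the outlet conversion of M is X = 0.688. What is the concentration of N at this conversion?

0.502 mol/L

C_M = C_{M0}(1−X) = 0.3307 mol/L.
Along a PFR/batch, dC_N/dC_M = −r_N/(r_N+r_P) = −k₁/(k₁+k₂·C_M).
Integrating from C_{M0} to C_M: C_N = (0.195/0.131)·ln[(0.195+0.131·1.06)/(0.195+0.131·0.331)] = 1.489·ln(0.3339/0.2383) = 0.5018 mol/L.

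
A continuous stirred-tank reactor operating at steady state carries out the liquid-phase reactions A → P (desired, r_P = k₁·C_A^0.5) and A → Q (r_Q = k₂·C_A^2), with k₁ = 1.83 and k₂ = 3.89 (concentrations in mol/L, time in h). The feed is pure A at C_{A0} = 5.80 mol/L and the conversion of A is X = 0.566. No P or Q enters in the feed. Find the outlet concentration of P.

0.346 mol/L

Exit C_A = C_{A0}(1−X) = 5.80×0.434 = 2.517 mol/L.
A CSTR operates uniformly at the exit composition, giving r_P = 2.903 and r_Q = 24.65 (each k·C_A^n at C_A = 2.517).
Fraction of consumed A going to P: r_P/(r_P+r_Q) = 0.1054.
C_P = 0.1054·C_{A0}·X = 0.1054×5.80×0.566 = 0.346 mol/L.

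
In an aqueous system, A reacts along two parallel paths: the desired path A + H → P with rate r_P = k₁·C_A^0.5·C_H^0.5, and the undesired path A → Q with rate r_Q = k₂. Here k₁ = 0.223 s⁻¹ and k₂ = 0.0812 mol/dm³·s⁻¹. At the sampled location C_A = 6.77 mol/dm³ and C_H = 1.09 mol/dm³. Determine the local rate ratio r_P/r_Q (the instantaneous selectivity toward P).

7.46

S_{P/Q} = r_P/r_Q = (k₁·C_A^0.5·C_H^0.5)/(k₂) = (k₁/k₂)·C_A^0.5·C_H^0.5.
= (0.223×6.770^0.5×1.090^0.5) / (0.0812) = 0.6058/0.08120 = 7.46.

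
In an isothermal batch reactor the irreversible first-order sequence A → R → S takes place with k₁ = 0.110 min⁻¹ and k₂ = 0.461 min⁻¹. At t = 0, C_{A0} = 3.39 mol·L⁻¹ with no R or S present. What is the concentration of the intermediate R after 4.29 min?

0.516 mol·L⁻¹

Solving the coupled first-order balances gives C_R(t) = [k₁/(k₂−k₁)]·C_{A0}·(e^(−k₁t) − e^(−k₂t)).
e^(−k₁t) = e^(−0.110×4.29) = e^(−0.4719) = 0.6238; e^(−k₂t) = e^(−1.978) = 0.1384.
C_R = 0.110×3.39/(0.461−0.110) × (0.6238−0.1384) = 1.062×0.4854 = 0.5157 mol·L⁻¹.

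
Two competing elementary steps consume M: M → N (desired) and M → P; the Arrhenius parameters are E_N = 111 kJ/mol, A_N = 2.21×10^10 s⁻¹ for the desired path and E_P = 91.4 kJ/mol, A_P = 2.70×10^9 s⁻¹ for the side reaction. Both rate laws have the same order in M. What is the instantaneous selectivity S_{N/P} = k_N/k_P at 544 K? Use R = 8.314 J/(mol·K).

With equal orders, S_{N/P} = k_N/k_P = (A_N/A_P)·exp[(E_P−E_N)/(RT)].
(E_P−E_N)/(RT) = (91.4−111)×10³/(8.314×544) = -19600/4523 = -4.334.
k_N/k_P = (2.21×10^10/2.70×10^9)·exp(-4.334) = 8.185 × 0.01312 = 0.107.

0.107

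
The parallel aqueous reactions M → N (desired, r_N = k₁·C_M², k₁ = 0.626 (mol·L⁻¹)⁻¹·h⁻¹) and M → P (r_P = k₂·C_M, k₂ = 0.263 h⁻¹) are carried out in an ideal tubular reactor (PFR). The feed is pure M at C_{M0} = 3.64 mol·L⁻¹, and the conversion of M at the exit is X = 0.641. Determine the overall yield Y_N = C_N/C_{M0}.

0.542

C_M = C_{M0}(1−X) = 1.307 mol·L⁻¹.
Along a PFR/batch, dC_P/dC_M = −r_P/(r_N+r_P) = −k₂/(k₂+k₁·C_M).
Integrating from C_{M0} to C_M: C_P = (0.263/0.626)·ln[(0.263+0.626·3.64)/(0.263+0.626·1.31)] = 0.4201·ln(2.542/1.081) = 0.3592 mol·L⁻¹.
Then C_N = (C_{M0}−C_M) − C_P = 2.333 − 0.3592 = 1.974 mol·L⁻¹.
Y_N = C_N/C_{M0} = 1.974/3.64 = 0.542.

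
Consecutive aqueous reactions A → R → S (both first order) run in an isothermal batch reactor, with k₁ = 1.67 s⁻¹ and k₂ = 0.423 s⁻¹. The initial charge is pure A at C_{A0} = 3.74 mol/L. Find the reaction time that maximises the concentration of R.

1.10 s

Setting dC_R/dt = 0 gives t_opt = ln(k₂/k₁)/(k₂−k₁).
= ln(0.423/1.67)/(0.423−1.67) = ln(0.2533)/-1.247 = -1.373/-1.247 = 1.10 s.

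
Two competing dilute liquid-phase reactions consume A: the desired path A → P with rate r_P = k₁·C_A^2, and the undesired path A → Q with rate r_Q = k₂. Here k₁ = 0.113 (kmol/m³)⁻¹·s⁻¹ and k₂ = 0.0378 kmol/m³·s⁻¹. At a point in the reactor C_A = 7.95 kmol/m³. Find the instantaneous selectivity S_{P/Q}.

189

S_{P/Q} = r_P/r_Q = (k₁·C_A^2)/(k₂) = (k₁/k₂)·C_A^2.
= (0.113×7.950^2) / (0.0378) = 7.142/0.03780 = 189.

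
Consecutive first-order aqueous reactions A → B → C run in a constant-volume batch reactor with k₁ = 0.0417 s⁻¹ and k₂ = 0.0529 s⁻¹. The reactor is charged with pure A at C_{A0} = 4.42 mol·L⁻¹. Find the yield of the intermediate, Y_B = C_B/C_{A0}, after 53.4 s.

The intermediate concentration in a first-order A→B→C sequence is C_B = k₁C_{A0}(e^(−k₁t) − e^(−k₂t))/(k₂−k₁).
e^(−k₁t) = e^(−0.0417×53.4) = e^(−2.227) = 0.1079; e^(−k₂t) = e^(−2.825) = 0.05932.
C_B = 0.0417×4.42/(0.0529−0.0417) × (0.1079−0.05932) = 16.46×0.04856 = 0.7991 mol·L⁻¹.
Y_B = C_B/C_{A0} = 0.7991/4.42 = 0.181.

0.181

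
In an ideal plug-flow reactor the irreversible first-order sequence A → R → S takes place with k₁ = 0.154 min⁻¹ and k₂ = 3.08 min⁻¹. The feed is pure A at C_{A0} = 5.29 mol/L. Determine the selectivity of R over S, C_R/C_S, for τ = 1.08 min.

The intermediate concentration in a first-order A→B→C sequence is C_R = k₁C_{A0}(e^(−k₁τ) − e^(−k₂τ))/(k₂−k₁).
e^(−k₁τ) = e^(−0.154×1.08) = e^(−0.1663) = 0.8468; e^(−k₂τ) = e^(−3.326) = 0.03592.
C_R = 0.154×5.29/(3.08−0.154) × (0.8468−0.03592) = 0.2784×0.8109 = 0.2258 mol/L.
C_A = C_{A0}e^(−k₁τ) = 4.479 mol/L, so C_S = C_{A0}−C_A−C_R = 0.5848 mol/L; C_R/C_S = 0.386.

0.386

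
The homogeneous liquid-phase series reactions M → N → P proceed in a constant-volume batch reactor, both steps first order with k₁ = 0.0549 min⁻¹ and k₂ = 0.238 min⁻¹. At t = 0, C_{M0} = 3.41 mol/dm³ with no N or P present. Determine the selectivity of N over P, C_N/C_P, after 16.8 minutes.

0.233

The intermediate concentration in a first-order A→B→C sequence is C_N = k₁C_{M0}(e^(−k₁t) − e^(−k₂t))/(k₂−k₁).
e^(−k₁t) = e^(−0.0549×16.8) = e^(−0.9223) = 0.3976; e^(−k₂t) = e^(−3.998) = 0.01834.
C_N = 0.0549×3.41/(0.238−0.0549) × (0.3976−0.01834) = 1.022×0.3793 = 0.3878 mol/dm³.
C_M = C_{M0}e^(−k₁t) = 1.356 mol/dm³, so C_P = C_{M0}−C_M−C_N = 1.666 mol/dm³; C_N/C_P = 0.233.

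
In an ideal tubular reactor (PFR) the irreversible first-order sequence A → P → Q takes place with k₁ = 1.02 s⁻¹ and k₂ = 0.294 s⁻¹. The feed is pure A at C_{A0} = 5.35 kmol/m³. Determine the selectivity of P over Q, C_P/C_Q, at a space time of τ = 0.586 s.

Solving the coupled first-order balances gives C_P(τ) = [k₁/(k₂−k₁)]·C_{A0}·(e^(−k₁τ) − e^(−k₂τ)).
e^(−k₁τ) = e^(−1.02×0.586) = e^(−0.5977) = 0.5501; e^(−k₂τ) = e^(−0.1723) = 0.8417.
C_P = 1.02×5.35/(0.294−1.02) × (0.5501−0.8417) = (-7.517)×(-0.2917) = 2.192 kmol/m³.
C_A = C_{A0}e^(−k₁τ) = 2.943 kmol/m³, so C_Q = C_{A0}−C_A−C_P = 0.2148 kmol/m³; C_P/C_Q = 10.2.

10.2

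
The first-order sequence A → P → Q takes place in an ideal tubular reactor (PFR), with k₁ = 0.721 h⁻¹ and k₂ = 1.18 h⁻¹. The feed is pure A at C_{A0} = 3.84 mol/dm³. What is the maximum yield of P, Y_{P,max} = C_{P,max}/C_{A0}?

0.282

At the optimum, C_{P,max}/C_{A0} = (k₁/k₂)^[k₂/(k₂−k₁)].
= (0.721/1.18)^(1.18/(1.18−0.721)) = (0.6110)^(2.571) = 0.2818.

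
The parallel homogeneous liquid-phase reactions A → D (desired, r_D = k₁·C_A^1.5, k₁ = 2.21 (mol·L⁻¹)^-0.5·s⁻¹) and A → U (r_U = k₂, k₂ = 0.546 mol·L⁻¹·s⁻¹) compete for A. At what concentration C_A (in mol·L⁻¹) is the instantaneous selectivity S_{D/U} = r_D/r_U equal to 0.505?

0.250 mol·L⁻¹

S_{D/U} = (k₁/k₂)·C_A^1.5 ⇒ C_A = (S·k₂/k₁)^(1/1.5).
= (0.505×0.546/2.21)^(0.6667) = (0.1248)^(0.6667) = 0.250 mol·L⁻¹.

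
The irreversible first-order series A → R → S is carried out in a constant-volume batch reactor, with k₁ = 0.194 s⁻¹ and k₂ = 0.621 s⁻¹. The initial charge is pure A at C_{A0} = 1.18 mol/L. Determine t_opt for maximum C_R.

2.72 s

Setting dC_R/dt = 0 gives t_opt = ln(k₂/k₁)/(k₂−k₁).
= ln(0.621/0.194)/(0.621−0.194) = ln(3.201)/0.4270 = 1.163/0.4270 = 2.72 s.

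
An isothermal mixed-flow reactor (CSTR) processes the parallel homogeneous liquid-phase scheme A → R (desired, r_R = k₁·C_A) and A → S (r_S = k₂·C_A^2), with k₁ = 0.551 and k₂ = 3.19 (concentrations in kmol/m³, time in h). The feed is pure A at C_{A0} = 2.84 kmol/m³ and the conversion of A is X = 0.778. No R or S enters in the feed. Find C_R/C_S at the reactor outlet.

Exit C_A = C_{A0}(1−X) = 2.84×0.222 = 0.6305 kmol/m³.
In a CSTR the entire volume is at exit conditions, so r_R = 0.551×0.6305 = 0.3474 and r_S = 3.19×0.6305^2 = 1.268.
Overall selectivity = C_R/C_S = r_Rτ/(r_Sτ) = r_R/r_S = 0.274.

0.274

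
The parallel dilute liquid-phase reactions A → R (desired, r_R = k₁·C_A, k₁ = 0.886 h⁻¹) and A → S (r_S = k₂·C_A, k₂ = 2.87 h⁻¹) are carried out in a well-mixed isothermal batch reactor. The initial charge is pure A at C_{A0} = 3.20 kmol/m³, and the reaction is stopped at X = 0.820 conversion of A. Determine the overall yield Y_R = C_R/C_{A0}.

C_A = C_{A0}(1−X) = 0.5760 kmol/m³.
Both paths are first order in A, so the instantaneous fraction to R is constant: dC_R/d(−C_A) = k₁/(k₁+k₂) = 0.2359.
C_R = 0.2359·(C_{A0}−C_A) = 0.2359×2.624 = 0.619 kmol/m³.
Y_R = C_R/C_{A0} = 0.6190/3.20 = 0.193.

0.193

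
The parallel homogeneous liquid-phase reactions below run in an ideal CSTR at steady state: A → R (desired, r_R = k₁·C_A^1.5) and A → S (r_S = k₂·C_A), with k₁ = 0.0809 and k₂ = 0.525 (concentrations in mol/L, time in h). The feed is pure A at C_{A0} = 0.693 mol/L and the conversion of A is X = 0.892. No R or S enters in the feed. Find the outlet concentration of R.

Exit C_A = C_{A0}(1−X) = 0.693×0.108 = 0.07484 mol/L.
A CSTR operates uniformly at the exit composition, giving r_R = 0.001656 and r_S = 0.03929 (each k·C_A^n at C_A = 0.07484).
Fraction of consumed A going to R: r_R/(r_R+r_S) = 0.04045.
C_R = 0.04045·C_{A0}·X = 0.04045×0.693×0.892 = 0.0250 mol/L.

0.0250 mol/L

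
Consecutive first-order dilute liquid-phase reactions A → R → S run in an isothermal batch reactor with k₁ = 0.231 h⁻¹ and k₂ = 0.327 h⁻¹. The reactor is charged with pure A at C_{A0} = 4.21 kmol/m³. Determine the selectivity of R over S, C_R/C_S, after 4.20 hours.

0.951

For first-order series with pure A initially, C_R(t) = k₁C_{A0}/(k₂−k₁)·(e^(−k₁t) − e^(−k₂t)).
e^(−k₁t) = e^(−0.231×4.20) = e^(−0.9702) = 0.3790; e^(−k₂t) = e^(−1.373) = 0.2532.
C_R = 0.231×4.21/(0.327−0.231) × (0.3790−0.2532) = 10.13×0.1258 = 1.274 kmol/m³.
C_A = C_{A0}e^(−k₁t) = 1.596 kmol/m³, so C_S = C_{A0}−C_A−C_R = 1.340 kmol/m³; C_R/C_S = 0.951.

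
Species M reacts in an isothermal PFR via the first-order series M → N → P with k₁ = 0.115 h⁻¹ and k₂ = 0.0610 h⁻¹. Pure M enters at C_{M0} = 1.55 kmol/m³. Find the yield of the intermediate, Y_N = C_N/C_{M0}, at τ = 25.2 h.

Solving the coupled first-order balances gives C_N(τ) = [k₁/(k₂−k₁)]·C_{M0}·(e^(−k₁τ) − e^(−k₂τ)).
e^(−k₁τ) = e^(−0.115×25.2) = e^(−2.898) = 0.05513; e^(−k₂τ) = e^(−1.537) = 0.2150.
C_N = 0.115×1.55/(0.0610−0.115) × (0.05513−0.2150) = (-3.301)×(-0.1598) = 0.5276 kmol/m³.
Y_N = C_N/C_{M0} = 0.5276/1.55 = 0.340.

0.340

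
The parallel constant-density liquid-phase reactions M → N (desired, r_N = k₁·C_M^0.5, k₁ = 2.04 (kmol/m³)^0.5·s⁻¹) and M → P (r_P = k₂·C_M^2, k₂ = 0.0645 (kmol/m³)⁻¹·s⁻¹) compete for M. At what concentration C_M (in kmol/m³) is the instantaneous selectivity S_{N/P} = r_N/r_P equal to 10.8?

S_{N/P} = (k₁/k₂)·C_M^-1.5 ⇒ C_M = (S·k₂/k₁)^(1/(-1.5)).
= (10.8×0.0645/2.04)^(-0.6667) = (0.3415)^(-0.6667) = 2.05 kmol/m³.

2.05 kmol/m³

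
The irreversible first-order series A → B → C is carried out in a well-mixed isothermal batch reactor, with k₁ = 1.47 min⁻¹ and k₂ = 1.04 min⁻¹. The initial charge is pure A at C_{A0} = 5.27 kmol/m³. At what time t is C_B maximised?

0.805 min

The intermediate peaks when r₁ = r₂, i.e. k₁e^(−k₁t) = k₂e^(−k₂t), giving t_opt = ln(k₂/k₁)/(k₂−k₁).
= ln(1.04/1.47)/(1.04−1.47) = ln(0.7075)/-0.4300 = -0.3460/-0.4300 = 0.805 min.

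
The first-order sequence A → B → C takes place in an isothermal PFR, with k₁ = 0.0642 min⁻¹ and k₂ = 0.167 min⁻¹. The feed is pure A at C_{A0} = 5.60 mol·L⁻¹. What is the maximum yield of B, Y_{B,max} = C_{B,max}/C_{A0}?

0.212

For a first-order series the maximum intermediate yield is C_{B,max}/C_{A0} = (k₁/k₂)^[k₂/(k₂−k₁)].
= (0.0642/0.167)^(0.167/(0.167−0.0642)) = (0.3844)^(1.625) = 0.2116.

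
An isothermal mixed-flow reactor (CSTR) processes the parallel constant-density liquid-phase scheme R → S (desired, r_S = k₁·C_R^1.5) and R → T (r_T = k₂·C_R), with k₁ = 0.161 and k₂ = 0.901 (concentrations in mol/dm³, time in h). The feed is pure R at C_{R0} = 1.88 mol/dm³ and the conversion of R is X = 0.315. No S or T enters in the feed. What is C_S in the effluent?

Exit C_R = C_{R0}(1−X) = 1.88×0.685 = 1.288 mol/dm³.
A CSTR operates uniformly at the exit composition, giving r_S = 0.2353 and r_T = 1.160 (each k·C_R^n at C_R = 1.288).
Fraction of consumed R going to S: r_S/(r_S+r_T) = 0.1686.
C_S = 0.1686·C_{R0}·X = 0.1686×1.88×0.315 = 0.0998 mol/dm³.

0.0998 mol/dm³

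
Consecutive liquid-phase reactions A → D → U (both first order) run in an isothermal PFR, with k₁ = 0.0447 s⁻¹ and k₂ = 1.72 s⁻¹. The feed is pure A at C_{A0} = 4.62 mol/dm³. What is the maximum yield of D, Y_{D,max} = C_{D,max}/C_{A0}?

Evaluating C_D at τ_opt = ln(k₂/k₁)/(k₂−k₁) gives C_{D,max}/C_{A0} = (k₁/k₂)^[k₂/(k₂−k₁)].
= (0.0447/1.72)^(1.72/(1.72−0.0447)) = (0.02599)^(1.027) = 0.02358.

0.0236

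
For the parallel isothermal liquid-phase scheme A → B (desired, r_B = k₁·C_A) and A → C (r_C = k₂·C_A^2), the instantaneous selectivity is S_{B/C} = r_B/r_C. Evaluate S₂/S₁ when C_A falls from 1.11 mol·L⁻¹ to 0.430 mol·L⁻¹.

2.58

S_{B/C} = (k₁/k₂)·C_A⁻¹, so S₂/S₁ = (C_{A,2}/C_{A,1})⁻¹.
= 1.11/0.430 = 2.58.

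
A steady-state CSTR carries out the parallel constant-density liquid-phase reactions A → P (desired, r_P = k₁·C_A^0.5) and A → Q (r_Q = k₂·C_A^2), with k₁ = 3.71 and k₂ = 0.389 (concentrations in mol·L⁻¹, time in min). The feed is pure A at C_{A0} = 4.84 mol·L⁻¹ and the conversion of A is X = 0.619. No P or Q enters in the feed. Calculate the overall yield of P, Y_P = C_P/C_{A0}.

0.490

Exit C_A = C_{A0}(1−X) = 4.84×0.381 = 1.844 mol·L⁻¹.
A CSTR operates uniformly at the exit composition, giving r_P = 5.038 and r_Q = 1.323 (each k·C_A^n at C_A = 1.844).
Fraction of consumed A going to P: r_P/(r_P+r_Q) = 0.7920.
C_P = 0.7920·C_{A0}·X = 0.7920×4.84×0.619 = 2.37 mol·L⁻¹; Y_P = C_P/C_{A0} = 0.490.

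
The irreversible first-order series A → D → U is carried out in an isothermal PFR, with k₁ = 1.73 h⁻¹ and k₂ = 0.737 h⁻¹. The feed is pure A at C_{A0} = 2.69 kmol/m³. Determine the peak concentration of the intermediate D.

1.43 kmol/m³

Evaluating C_D at τ_opt = ln(k₂/k₁)/(k₂−k₁) gives C_{D,max}/C_{A0} = (k₁/k₂)^[k₂/(k₂−k₁)].
= (1.73/0.737)^(0.737/(0.737−1.73)) = (2.347)^(-0.7422) = 0.5308.
C_{D,max} = 0.5308×2.69 = 1.43 kmol/m³.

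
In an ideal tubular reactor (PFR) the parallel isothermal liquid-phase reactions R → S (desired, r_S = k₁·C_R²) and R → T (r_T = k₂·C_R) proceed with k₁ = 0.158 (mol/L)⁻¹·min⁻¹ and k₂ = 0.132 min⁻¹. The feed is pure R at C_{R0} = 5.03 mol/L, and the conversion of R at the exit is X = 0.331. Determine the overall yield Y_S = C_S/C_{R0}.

0.276

C_R = C_{R0}(1−X) = 3.365 mol/L.
Along a PFR/batch, dC_T/dC_R = −r_T/(r_S+r_T) = −k₂/(k₂+k₁·C_R).
Integrating from C_{R0} to C_R: C_T = (0.132/0.158)·ln[(0.132+0.158·5.03)/(0.132+0.158·3.37)] = 0.8354·ln(0.9267/0.6637) = 0.2789 mol/L.
Then C_S = (C_{R0}−C_R) − C_T = 1.665 − 0.2789 = 1.386 mol/L.
Y_S = C_S/C_{R0} = 1.386/5.03 = 0.276.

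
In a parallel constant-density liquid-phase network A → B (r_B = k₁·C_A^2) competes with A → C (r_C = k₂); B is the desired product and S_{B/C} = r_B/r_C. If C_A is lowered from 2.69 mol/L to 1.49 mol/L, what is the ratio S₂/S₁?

S_{B/C} = (k₁/k₂)·C_A^2, so S₂/S₁ = (C_{A,2}/C_{A,1})^2.
= (1.49/2.69)^2 = (0.5539)^2 = 0.307.

0.307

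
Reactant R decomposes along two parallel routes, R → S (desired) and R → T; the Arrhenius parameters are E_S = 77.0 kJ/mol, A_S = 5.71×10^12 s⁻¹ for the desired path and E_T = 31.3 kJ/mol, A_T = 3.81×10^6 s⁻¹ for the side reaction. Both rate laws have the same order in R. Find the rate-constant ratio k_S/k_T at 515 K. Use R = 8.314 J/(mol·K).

Since both paths have the same order in R, the concentration cancels and S_{S/T} = k_S/k_T = (A_S/A_T)·exp[(E_T−E_S)/(RT)].
(E_T−E_S)/(RT) = (31.3−77.0)×10³/(8.314×515) = -45700/4282 = -10.67.
k_S/k_T = (5.71×10^12/3.81×10^6)·exp(-10.67) = 1.499×10^6 × 2.315×10^-5 = 34.7.
Since E_S > E_T, raising the temperature improves selectivity toward S.

34.7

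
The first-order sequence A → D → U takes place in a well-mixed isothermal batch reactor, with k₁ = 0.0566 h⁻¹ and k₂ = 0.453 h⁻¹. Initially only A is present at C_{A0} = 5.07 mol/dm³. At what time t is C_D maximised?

5.25 h

For first-order series the maximum of C_D occurs at t_opt = ln(k₂/k₁)/(k₂−k₁).
= ln(0.453/0.0566)/(0.453−0.0566) = ln(8.004)/0.3964 = 2.080/0.3964 = 5.25 h.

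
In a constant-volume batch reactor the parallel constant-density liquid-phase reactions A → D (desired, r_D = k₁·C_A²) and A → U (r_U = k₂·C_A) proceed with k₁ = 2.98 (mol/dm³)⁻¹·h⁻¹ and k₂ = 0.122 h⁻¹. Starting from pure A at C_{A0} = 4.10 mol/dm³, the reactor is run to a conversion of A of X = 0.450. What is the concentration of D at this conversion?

1.82 mol/dm³

C_A = C_{A0}(1−X) = 2.255 mol/dm³.
Along a PFR/batch, dC_U/dC_A = −r_U/(r_D+r_U) = −k₂/(k₂+k₁·C_A).
Integrating from C_{A0} to C_A: C_U = (0.122/2.98)·ln[(0.122+2.98·4.10)/(0.122+2.98·2.25)] = 0.04094·ln(12.34/6.842) = 0.02415 mol/dm³.
Then C_D = (C_{A0}−C_A) − C_U = 1.845 − 0.02415 = 1.821 mol/dm³.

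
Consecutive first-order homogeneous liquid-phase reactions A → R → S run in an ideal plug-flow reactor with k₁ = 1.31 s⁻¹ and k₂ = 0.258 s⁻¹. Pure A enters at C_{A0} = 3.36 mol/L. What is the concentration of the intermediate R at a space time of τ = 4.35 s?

For first-order series with pure A initially, C_R(τ) = k₁C_{A0}/(k₂−k₁)·(e^(−k₁τ) − e^(−k₂τ)).
e^(−k₁τ) = e^(−1.31×4.35) = e^(−5.699) = 0.003351; e^(−k₂τ) = e^(−1.122) = 0.3255.
C_R = 1.31×3.36/(0.258−1.31) × (0.003351−0.3255) = (-4.184)×(-0.3222) = 1.348 mol/L.

1.35 mol/L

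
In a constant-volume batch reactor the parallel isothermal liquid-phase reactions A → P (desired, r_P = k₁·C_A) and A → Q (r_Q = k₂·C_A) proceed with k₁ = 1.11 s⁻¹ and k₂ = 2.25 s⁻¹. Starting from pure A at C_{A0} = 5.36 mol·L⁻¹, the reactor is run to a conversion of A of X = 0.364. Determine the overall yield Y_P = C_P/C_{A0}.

0.120

C_A = C_{A0}(1−X) = 3.409 mol·L⁻¹.
Both paths are first order in A, so the instantaneous fraction to P is constant: dC_P/d(−C_A) = k₁/(k₁+k₂) = 0.3304.
C_P = 0.3304·(C_{A0}−C_A) = 0.3304×1.951 = 0.645 mol·L⁻¹.
Y_P = C_P/C_{A0} = 0.6445/5.36 = 0.120.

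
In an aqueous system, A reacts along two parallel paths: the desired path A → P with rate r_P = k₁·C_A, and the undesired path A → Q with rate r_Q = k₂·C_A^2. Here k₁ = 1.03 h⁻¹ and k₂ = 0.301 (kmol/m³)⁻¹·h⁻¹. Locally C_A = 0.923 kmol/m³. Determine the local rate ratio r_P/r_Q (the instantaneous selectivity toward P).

S_{P/Q} = r_P/r_Q = (k₁·C_A)/(k₂·C_A^2) = (k₁/k₂)·C_A⁻¹.
= (1.03×0.9230) / (0.301×0.9230^2) = 0.9507/0.2564 = 3.71.

3.71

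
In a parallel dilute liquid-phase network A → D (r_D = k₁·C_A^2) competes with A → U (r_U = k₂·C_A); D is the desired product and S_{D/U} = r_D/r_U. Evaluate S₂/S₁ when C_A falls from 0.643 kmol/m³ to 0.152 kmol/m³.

S_{D/U} = (k₁/k₂)·C_A, so S₂/S₁ = (C_{A,2}/C_{A,1}).
= 0.152/0.643 = 0.236.
Selectivity toward D falls as C_A falls — high-concentration operation is favoured.

0.236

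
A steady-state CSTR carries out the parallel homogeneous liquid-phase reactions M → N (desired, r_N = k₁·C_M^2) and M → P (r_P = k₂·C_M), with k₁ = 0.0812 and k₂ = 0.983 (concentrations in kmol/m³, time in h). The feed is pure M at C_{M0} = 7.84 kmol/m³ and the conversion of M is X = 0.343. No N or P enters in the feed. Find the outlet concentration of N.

Exit C_M = C_{M0}(1−X) = 7.84×0.657 = 5.151 kmol/m³.
In a CSTR the entire volume is at exit conditions, so r_N = 0.0812×5.151^2 = 2.154 and r_P = 0.983×5.151 = 5.063.
Fraction of consumed M going to N: r_N/(r_N+r_P) = 0.2985.
C_N = 0.2985·C_{M0}·X = 0.2985×7.84×0.343 = 0.803 kmol/m³.

0.803 kmol/m³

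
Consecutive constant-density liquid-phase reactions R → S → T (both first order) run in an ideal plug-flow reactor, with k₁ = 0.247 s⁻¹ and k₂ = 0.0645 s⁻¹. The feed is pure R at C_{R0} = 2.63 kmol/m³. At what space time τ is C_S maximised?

The intermediate peaks when r₁ = r₂, i.e. k₁e^(−k₁τ) = k₂e^(−k₂τ), giving τ_opt = ln(k₂/k₁)/(k₂−k₁).
= ln(0.0645/0.247)/(0.0645−0.247) = ln(0.2611)/-0.1825 = -1.343/-0.1825 = 7.36 s.

7.36 s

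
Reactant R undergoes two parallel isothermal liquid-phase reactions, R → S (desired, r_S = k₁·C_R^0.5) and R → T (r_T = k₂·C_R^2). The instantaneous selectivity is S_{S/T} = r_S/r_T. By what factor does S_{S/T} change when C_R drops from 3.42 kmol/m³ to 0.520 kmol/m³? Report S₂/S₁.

S_{S/T} = (k₁/k₂)·C_R^-1.5, so S₂/S₁ = (C_{R,2}/C_{R,1})^-1.5.
= (0.520/3.42)^(-1.5) = (0.1520)^(-1.5) = 16.9.

16.9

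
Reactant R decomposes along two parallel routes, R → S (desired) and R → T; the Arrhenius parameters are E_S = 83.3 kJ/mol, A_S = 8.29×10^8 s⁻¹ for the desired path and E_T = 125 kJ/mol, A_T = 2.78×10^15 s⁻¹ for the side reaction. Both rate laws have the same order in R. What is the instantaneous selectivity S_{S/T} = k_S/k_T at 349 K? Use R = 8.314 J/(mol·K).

0.520

With equal orders, S_{S/T} = k_S/k_T = (A_S/A_T)·exp[(E_T−E_S)/(RT)].
(E_T−E_S)/(RT) = (125−83.3)×10³/(8.314×349) = 41700/2902 = 14.37.
k_S/k_T = (8.29×10^8/2.78×10^15)·exp(14.37) = 2.982×10^-7 × 1.744×10^6 = 0.520.
Since E_S < E_T, lowering the temperature improves selectivity toward S.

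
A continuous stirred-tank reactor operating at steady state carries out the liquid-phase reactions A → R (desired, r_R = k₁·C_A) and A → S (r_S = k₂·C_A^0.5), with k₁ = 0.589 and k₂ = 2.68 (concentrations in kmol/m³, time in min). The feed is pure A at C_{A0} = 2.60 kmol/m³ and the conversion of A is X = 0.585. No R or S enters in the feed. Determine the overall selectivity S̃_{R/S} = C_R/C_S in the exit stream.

0.228

Exit C_A = C_{A0}(1−X) = 2.60×0.415 = 1.079 kmol/m³.
In a CSTR the entire volume is at exit conditions, so r_R = 0.589×1.079 = 0.6355 and r_S = 2.68×1.079^0.5 = 2.784.
Overall selectivity = C_R/C_S = r_Rτ/(r_Sτ) = r_R/r_S = 0.228.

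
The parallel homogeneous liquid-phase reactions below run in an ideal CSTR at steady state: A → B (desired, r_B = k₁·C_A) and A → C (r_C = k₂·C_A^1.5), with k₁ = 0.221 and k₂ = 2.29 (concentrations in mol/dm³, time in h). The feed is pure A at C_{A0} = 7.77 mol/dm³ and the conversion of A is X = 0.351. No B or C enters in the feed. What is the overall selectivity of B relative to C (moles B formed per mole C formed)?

Exit C_A = C_{A0}(1−X) = 7.77×0.649 = 5.043 mol/dm³.
In a CSTR the entire volume is at exit conditions, so r_B = 0.221×5.043 = 1.114 and r_C = 2.29×5.043^1.5 = 25.93.
Overall selectivity = C_B/C_C = r_Bτ/(r_Cτ) = r_B/r_C = 0.0430.

0.0430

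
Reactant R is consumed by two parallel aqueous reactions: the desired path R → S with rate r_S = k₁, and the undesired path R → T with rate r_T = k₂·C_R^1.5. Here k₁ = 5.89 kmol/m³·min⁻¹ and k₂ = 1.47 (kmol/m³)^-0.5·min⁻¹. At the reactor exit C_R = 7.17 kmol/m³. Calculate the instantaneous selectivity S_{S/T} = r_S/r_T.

S_{S/T} = r_S/r_T = (k₁)/(k₂·C_R^1.5) = (k₁/k₂)·C_R^-1.5.
= (5.89) / (1.47×7.170^1.5) = 5.890/28.22 = 0.209.
The undesired path is higher order in R, so low C_R (CSTR or dilute feed) favours S.

0.209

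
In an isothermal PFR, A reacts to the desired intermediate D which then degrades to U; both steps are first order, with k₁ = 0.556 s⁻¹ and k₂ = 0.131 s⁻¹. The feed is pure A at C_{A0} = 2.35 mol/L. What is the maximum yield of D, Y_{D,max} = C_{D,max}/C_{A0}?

0.640

At the optimum, C_{D,max}/C_{A0} = (k₁/k₂)^[k₂/(k₂−k₁)].
= (0.556/0.131)^(0.131/(0.131−0.556)) = (4.244)^(-0.3082) = 0.6405.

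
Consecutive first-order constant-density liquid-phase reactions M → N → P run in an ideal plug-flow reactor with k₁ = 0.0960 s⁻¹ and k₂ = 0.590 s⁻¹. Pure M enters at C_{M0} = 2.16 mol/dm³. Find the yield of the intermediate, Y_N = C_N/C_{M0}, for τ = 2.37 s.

0.107

For first-order series with pure M initially, C_N(τ) = k₁C_{M0}/(k₂−k₁)·(e^(−k₁τ) − e^(−k₂τ)).
e^(−k₁τ) = e^(−0.0960×2.37) = e^(−0.2275) = 0.7965; e^(−k₂τ) = e^(−1.398) = 0.2470.
C_N = 0.0960×2.16/(0.590−0.0960) × (0.7965−0.2470) = 0.4198×0.5495 = 0.2307 mol/dm³.
Y_N = C_N/C_{M0} = 0.2307/2.16 = 0.107.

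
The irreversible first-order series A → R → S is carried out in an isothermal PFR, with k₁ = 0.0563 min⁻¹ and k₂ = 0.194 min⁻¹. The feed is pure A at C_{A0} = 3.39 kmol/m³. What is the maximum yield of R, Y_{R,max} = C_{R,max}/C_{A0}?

0.175

At the optimum, C_{R,max}/C_{A0} = (k₁/k₂)^[k₂/(k₂−k₁)].
= (0.0563/0.194)^(0.194/(0.194−0.0563)) = (0.2902)^(1.409) = 0.1750.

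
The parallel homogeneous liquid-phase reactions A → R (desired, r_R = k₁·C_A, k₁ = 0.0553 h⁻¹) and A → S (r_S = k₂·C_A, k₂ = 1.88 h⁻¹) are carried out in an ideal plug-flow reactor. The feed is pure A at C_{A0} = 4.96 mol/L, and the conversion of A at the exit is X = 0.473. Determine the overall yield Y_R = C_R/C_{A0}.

C_A = C_{A0}(1−X) = 2.614 mol/L.
Both paths are first order in A, so the instantaneous fraction to R is constant: dC_R/d(−C_A) = k₁/(k₁+k₂) = 0.02857.
C_R = 0.02857·(C_{A0}−C_A) = 0.02857×2.346 = 0.0670 mol/L.
Y_R = C_R/C_{A0} = 0.06704/4.96 = 0.0135.

0.0135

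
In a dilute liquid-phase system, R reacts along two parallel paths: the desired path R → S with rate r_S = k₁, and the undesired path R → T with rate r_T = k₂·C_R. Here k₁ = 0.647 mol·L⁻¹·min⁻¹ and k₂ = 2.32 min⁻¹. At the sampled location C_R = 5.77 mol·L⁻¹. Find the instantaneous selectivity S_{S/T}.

0.0483

S_{S/T} = r_S/r_T = (k₁)/(k₂·C_R) = (k₁/k₂)·C_R⁻¹.
= (0.647) / (2.32×5.770) = 0.6470/13.39 = 0.0483.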